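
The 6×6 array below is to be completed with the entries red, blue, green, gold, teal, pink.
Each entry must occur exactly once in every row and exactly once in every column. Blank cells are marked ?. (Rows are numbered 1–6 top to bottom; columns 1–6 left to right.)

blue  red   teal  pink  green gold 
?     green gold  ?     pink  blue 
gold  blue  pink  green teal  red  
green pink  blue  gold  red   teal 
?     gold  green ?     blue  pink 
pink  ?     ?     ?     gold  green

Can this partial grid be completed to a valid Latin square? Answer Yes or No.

Yes

No row or column among the givens repeats a symbol, and propagating forced cells runs into no contradiction.
One valid completion exists (for instance, blue red teal pink green gold / red green gold teal pink blue / gold blue pink green teal red / green pink blue gold red teal / teal gold green red blue pink / pink teal red blue gold green).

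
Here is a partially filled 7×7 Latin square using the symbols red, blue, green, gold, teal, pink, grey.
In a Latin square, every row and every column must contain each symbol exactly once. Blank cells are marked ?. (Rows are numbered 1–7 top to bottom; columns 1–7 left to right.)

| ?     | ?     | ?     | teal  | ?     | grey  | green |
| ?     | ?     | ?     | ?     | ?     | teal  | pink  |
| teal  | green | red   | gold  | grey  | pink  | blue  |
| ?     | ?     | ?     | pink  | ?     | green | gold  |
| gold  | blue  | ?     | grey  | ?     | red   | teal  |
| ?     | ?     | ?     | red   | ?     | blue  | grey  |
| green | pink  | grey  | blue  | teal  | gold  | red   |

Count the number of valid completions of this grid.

Row 1, column 1: eliminating its row and column leaves {red, blue, pink}.
Row 1, column 2: eliminating its row and column leaves {red, gold}.
Row 1, column 3: eliminating its row and column leaves {blue, gold, pink}.
Row 1, column 5: eliminating its row and column leaves {red, blue, gold, pink}.
Row 2, column 1: eliminating its row and column leaves {red, blue, grey}.
Row 2, column 2: eliminating its row and column leaves {red, gold, grey}.
Row 2, column 3: eliminating its row and column leaves {blue, green, gold}.
Row 2, column 4: eliminating its row and column leaves {green}.
Row 2, column 5: eliminating its row and column leaves {red, blue, green, gold}.
Row 4, column 1: eliminating its row and column leaves {red, blue, grey}.
Row 4, column 2: eliminating its row and column leaves {red, teal, grey}.
Row 4, column 3: eliminating its row and column leaves {blue, teal}.
Row 4, column 5: eliminating its row and column leaves {red, blue}.
Row 5, column 3: eliminating its row and column leaves {green, pink}.
Row 5, column 5: eliminating its row and column leaves {green, pink}.
Row 6, column 1: eliminating its row and column leaves {pink}.
Row 6, column 2: eliminating its row and column leaves {gold, teal}.
Row 6, column 3: eliminating its row and column leaves {green, gold, teal, pink}.
Row 6, column 5: eliminating its row and column leaves {green, gold, pink}.
Enumerating the assignments across these blanks that avoid any row or column repeat gives 8 completions.

8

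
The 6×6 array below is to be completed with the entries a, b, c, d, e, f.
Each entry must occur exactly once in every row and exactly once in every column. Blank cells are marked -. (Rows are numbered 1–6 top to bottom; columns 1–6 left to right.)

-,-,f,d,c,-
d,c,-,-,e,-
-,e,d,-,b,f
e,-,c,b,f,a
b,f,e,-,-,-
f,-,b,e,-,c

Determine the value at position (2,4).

f

Row 1, column 1: row 1 has {c, d, f} and column 1 has {b, d, e, f}, leaving only a.
Row 1, column 2: row 1 has {a, c, d, f} and column 2 has {c, e, f}, leaving only b.
Row 1, column 6: row 1 has {a, b, c, d, f} and column 6 has {a, c, f}, leaving only e.
Row 2, column 3: row 2 has {c, d, e} and column 3 has {b, c, d, e, f}, leaving only a.
Row 2 already has {a, c, d, e} and column 4 already has {b, d, e}, so row 2, column 4 must be f.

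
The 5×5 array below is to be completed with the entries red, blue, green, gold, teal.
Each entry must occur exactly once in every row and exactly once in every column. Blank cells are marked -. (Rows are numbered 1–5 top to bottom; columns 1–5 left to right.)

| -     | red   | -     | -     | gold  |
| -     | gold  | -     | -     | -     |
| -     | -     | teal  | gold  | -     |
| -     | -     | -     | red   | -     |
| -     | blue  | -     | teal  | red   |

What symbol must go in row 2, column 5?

teal

Row 3, column 2: row 3 has {gold, teal} and column 2 has {red, blue, gold}, leaving only green.
Row 3, column 5: row 3 has {green, gold, teal} and column 5 has {red, gold}, leaving only blue.
Row 3, column 1: row 3 has {blue, green, gold, teal} and column 1 has {}, leaving only red.
Row 4, column 2: row 4 has {red} and column 2 has {red, blue, green, gold}, leaving only teal.
Row 4, column 5: row 4 has {red, teal} and column 5 has {red, blue, gold}, leaving only green.
Row 2 already has {gold} and column 5 already has {red, blue, green, gold}, so row 2, column 5 must be teal.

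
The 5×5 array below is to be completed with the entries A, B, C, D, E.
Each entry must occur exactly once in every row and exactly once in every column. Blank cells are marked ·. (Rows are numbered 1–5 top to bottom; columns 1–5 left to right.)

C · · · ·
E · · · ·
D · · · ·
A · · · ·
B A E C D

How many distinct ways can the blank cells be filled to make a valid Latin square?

56

Row 1, column 2: eliminating its row and column leaves {B, D, E}.
Row 1, column 3: eliminating its row and column leaves {A, B, D}.
Row 1, column 4: eliminating its row and column leaves {A, B, D, E}.
Row 1, column 5: eliminating its row and column leaves {A, B, E}.
Row 2, column 2: eliminating its row and column leaves {B, C, D}.
Row 2, column 3: eliminating its row and column leaves {A, B, C, D}.
Row 2, column 4: eliminating its row and column leaves {A, B, D}.
Row 2, column 5: eliminating its row and column leaves {A, B, C}.
Row 3, column 2: eliminating its row and column leaves {B, C, E}.
Row 3, column 3: eliminating its row and column leaves {A, B, C}.
Row 3, column 4: eliminating its row and column leaves {A, B, E}.
Row 3, column 5: eliminating its row and column leaves {A, B, C, E}.
Row 4, column 2: eliminating its row and column leaves {B, C, D, E}.
Row 4, column 3: eliminating its row and column leaves {B, C, D}.
Row 4, column 4: eliminating its row and column leaves {B, D, E}.
Row 4, column 5: eliminating its row and column leaves {B, C, E}.
Enumerating the assignments across these blanks that avoid any row or column repeat gives 56 completions.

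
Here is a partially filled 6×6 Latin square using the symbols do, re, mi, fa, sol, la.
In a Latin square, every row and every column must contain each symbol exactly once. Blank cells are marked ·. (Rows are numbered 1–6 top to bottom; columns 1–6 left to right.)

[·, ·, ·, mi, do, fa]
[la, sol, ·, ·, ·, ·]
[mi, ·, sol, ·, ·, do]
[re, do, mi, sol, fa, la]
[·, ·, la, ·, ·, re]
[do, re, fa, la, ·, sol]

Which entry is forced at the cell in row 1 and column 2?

la

Row 1 already has {do, mi, fa} and column 2 already has {do, re, sol}, so row 1, column 2 must be la.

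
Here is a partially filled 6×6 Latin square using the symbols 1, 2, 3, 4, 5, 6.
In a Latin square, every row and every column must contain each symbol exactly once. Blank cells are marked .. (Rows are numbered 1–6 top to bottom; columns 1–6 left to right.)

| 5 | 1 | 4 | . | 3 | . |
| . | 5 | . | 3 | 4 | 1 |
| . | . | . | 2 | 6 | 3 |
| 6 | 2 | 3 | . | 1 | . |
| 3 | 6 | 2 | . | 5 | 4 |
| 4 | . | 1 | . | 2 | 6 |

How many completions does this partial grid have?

Row 1, column 4: eliminating its row and column leaves {6}.
Row 1, column 6: eliminating its row and column leaves {2}.
Row 2, column 1: eliminating its row and column leaves {2}.
Row 2, column 3: eliminating its row and column leaves {6}.
Row 3, column 1: eliminating its row and column leaves {1}.
Row 3, column 2: eliminating its row and column leaves {4}.
Row 3, column 3: eliminating its row and column leaves {5}.
Row 4, column 4: eliminating its row and column leaves {4, 5}.
Row 4, column 6: eliminating its row and column leaves {5}.
Row 5, column 4: eliminating its row and column leaves {1}.
Row 6, column 2: eliminating its row and column leaves {3}.
Row 6, column 4: eliminating its row and column leaves {5}.
Only one assignment across all blanks avoids any row or column repeat, giving 1 completion.

1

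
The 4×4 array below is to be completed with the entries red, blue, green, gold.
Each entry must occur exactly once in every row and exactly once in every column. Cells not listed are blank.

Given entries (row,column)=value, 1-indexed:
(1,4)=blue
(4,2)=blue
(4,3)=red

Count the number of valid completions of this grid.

Row 1, column 1: eliminating its row and column leaves {red, green, gold}.
Row 1, column 2: eliminating its row and column leaves {red, green, gold}.
Row 1, column 3: eliminating its row and column leaves {green, gold}.
Row 2, column 1: eliminating its row and column leaves {red, blue, green, gold}.
Row 2, column 2: eliminating its row and column leaves {red, green, gold}.
Row 2, column 3: eliminating its row and column leaves {blue, green, gold}.
Row 2, column 4: eliminating its row and column leaves {red, green, gold}.
Row 3, column 1: eliminating its row and column leaves {red, blue, green, gold}.
Row 3, column 2: eliminating its row and column leaves {red, green, gold}.
Row 3, column 3: eliminating its row and column leaves {blue, green, gold}.
Row 3, column 4: eliminating its row and column leaves {red, green, gold}.
Row 4, column 1: eliminating its row and column leaves {green, gold}.
Row 4, column 4: eliminating its row and column leaves {green, gold}.
Enumerating the assignments across these blanks that avoid any row or column repeat gives 16 completions.

16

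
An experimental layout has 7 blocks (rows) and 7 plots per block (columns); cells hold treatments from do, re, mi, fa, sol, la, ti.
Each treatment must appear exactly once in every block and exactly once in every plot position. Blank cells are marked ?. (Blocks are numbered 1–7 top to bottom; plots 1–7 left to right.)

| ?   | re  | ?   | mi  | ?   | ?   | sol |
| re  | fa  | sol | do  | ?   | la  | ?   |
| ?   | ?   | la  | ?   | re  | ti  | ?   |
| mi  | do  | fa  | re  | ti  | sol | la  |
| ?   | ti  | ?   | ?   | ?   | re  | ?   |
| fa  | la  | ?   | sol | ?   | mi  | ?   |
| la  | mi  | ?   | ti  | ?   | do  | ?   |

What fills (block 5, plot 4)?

Block 1, plot 6: block 1 has {re, mi, sol} and plot 6 has {do, re, mi, sol, la, ti}, leaving only fa.
Block 2, plot 5: block 2 has {do, re, fa, sol, la} and plot 5 has {re, ti}, leaving only mi.
Block 2, plot 7: block 2 has {do, re, mi, fa, sol, la} and plot 7 has {sol, la}, leaving only ti.
Block 3, plot 2: block 3 has {re, la, ti} and plot 2 has {do, re, mi, fa, la, ti}, leaving only sol.
Block 3, plot 1: block 3 has {re, sol, la, ti} and plot 1 has {re, mi, fa, la}, leaving only do.
Block 1, plot 1: block 1 has {re, mi, fa, sol} and plot 1 has {do, re, mi, fa, la}, leaving only ti.
Block 1, plot 3: block 1 has {re, mi, fa, sol, ti} and plot 3 has {fa, sol, la}, leaving only do.
Block 1, plot 5: block 1 has {do, re, mi, fa, sol, ti} and plot 5 has {re, mi, ti}, leaving only la.
Block 3, plot 4: block 3 has {do, re, sol, la, ti} and plot 4 has {do, re, mi, sol, ti}, leaving only fa.
Block 5 already has {re, ti} and plot 4 already has {do, re, mi, fa, sol, ti}, so block 5, plot 4 must be la.

la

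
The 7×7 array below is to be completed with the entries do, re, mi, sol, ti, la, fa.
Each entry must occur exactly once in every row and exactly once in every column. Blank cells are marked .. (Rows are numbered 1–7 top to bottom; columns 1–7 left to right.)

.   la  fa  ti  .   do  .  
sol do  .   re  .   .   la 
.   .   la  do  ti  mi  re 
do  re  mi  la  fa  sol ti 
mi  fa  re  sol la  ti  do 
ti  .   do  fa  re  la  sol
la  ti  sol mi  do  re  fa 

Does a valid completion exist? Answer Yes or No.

No row or column among the givens repeats a symbol, and propagating forced cells runs into no contradiction.
One valid completion exists (for instance, re la fa ti sol do mi / sol do ti re mi fa la / fa sol la do ti mi re / do re mi la fa sol ti / mi fa re sol la ti do / ti mi do fa re la sol / la ti sol mi do re fa).

Yes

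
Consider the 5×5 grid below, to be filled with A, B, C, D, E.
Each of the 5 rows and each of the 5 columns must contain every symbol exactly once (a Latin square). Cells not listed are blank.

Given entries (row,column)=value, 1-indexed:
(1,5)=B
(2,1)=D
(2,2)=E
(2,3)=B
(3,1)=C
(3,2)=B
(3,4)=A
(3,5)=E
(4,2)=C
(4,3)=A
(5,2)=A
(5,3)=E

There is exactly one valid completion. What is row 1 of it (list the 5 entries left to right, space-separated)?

A D C E B

Row 1, column 2: row 1 has {B} and column 2 has {A, B, C, E}, leaving only D.
Row 1, column 3: row 1 has {B, D} and column 3 has {A, B, E}, leaving only C.
Row 1, column 4: row 1 has {B, C, D} and column 4 has {A}, leaving only E.
Row 1, column 1: row 1 has {B, C, D, E} and column 1 has {C, D}, leaving only A.
So row 1 reads: A D C E B.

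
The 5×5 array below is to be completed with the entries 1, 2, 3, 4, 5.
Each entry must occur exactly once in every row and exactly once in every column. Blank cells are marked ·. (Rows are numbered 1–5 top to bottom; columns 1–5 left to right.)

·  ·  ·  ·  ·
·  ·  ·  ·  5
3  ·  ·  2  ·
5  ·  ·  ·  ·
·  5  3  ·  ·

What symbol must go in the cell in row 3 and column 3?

Row 3, column 3 is narrowed to {1, 4, 5}.
If it were 1, then row 3, column 5 would be left with no valid symbol.
If it were 4, then row 3, column 5 would be left with no valid symbol.
So row 3, column 3 must be 5.

5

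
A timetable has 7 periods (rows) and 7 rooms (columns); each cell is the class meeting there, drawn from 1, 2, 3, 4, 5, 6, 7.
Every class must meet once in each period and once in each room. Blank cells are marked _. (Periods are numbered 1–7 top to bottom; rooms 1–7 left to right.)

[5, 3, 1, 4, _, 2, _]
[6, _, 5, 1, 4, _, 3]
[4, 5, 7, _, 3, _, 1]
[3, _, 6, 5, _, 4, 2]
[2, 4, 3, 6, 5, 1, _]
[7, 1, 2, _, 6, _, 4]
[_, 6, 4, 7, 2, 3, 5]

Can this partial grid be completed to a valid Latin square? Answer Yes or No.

Yes

No period or room among the givens repeats a symbol, and propagating forced cells runs into no contradiction.
One valid completion exists (for instance, 5 3 1 4 7 2 6 / 6 2 5 1 4 7 3 / 4 5 7 2 3 6 1 / 3 7 6 5 1 4 2 / 2 4 3 6 5 1 7 / 7 1 2 3 6 5 4 / 1 6 4 7 2 3 5).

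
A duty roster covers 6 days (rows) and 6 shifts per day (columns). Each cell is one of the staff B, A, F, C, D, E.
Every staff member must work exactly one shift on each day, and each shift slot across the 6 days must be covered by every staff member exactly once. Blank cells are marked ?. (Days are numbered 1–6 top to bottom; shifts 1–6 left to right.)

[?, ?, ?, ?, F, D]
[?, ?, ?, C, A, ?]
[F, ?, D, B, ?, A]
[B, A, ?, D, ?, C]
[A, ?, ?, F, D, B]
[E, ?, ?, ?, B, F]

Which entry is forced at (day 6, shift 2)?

D

Day 1, shift 1: day 1 has {F, D} and shift 1 has {B, A, F, E}, leaving only C.
Day 2, shift 1: day 2 has {A, C} and shift 1 has {B, A, F, C, E}, leaving only D.
Day 2, shift 6: day 2 has {A, C, D} and shift 6 has {B, A, F, C, D}, leaving only E.
Day 4, shift 5: day 4 has {B, A, C, D} and shift 5 has {B, A, F, D}, leaving only E.
Day 3, shift 5: day 3 has {B, A, F, D} and shift 5 has {B, A, F, D, E}, leaving only C.
Day 3, shift 2: day 3 has {B, A, F, C, D} and shift 2 has {A}, leaving only E.
Day 1, shift 2: day 1 has {F, C, D} and shift 2 has {A, E}, leaving only B.
Day 2, shift 2: day 2 has {A, C, D, E} and shift 2 has {B, A, E}, leaving only F.
Day 2, shift 3: day 2 has {A, F, C, D, E} and shift 3 has {D}, leaving only B.
Day 4, shift 3: day 4 has {B, A, C, D, E} and shift 3 has {B, D}, leaving only F.
Day 5, shift 2: day 5 has {B, A, F, D} and shift 2 has {B, A, F, E}, leaving only C.
Day 6 already has {B, F, E} and shift 2 already has {B, A, F, C, E}, so day 6, shift 2 must be D.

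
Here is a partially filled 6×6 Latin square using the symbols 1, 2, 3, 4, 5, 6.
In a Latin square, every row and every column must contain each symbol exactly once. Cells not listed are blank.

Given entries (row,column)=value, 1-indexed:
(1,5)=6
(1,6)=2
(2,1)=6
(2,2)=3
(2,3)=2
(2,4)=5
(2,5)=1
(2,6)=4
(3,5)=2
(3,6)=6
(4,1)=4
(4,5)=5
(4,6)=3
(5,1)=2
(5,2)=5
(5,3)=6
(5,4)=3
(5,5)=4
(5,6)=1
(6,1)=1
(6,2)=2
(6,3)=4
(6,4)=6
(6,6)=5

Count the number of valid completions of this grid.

Row 1, column 1: eliminating its row and column leaves {3, 5}.
Row 1, column 2: eliminating its row and column leaves {1, 4}.
Row 1, column 3: eliminating its row and column leaves {1, 3, 5}.
Row 1, column 4: eliminating its row and column leaves {1, 4}.
Row 3, column 1: eliminating its row and column leaves {3, 5}.
Row 3, column 2: eliminating its row and column leaves {1, 4}.
Row 3, column 3: eliminating its row and column leaves {1, 3, 5}.
Row 3, column 4: eliminating its row and column leaves {1, 4}.
Row 4, column 2: eliminating its row and column leaves {1, 6}.
Row 4, column 3: eliminating its row and column leaves {1}.
Row 4, column 4: eliminating its row and column leaves {1, 2}.
Row 6, column 5: eliminating its row and column leaves {3}.
Enumerating the assignments across these blanks that avoid any row or column repeat gives 4 completions.

4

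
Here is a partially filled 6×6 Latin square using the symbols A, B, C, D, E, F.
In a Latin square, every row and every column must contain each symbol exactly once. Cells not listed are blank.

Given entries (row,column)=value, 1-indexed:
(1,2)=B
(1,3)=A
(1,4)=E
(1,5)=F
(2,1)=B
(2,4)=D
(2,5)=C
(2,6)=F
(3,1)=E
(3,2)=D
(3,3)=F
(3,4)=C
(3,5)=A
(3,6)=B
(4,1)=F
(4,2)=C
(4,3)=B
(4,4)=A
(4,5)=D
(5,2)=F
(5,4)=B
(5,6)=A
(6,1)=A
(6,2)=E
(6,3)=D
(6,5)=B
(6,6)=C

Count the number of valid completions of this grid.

1

Row 1, column 1: eliminating its row and column leaves {C, D}.
Row 1, column 6: eliminating its row and column leaves {D}.
Row 2, column 2: eliminating its row and column leaves {A}.
Row 2, column 3: eliminating its row and column leaves {E}.
Row 4, column 6: eliminating its row and column leaves {E}.
Row 5, column 1: eliminating its row and column leaves {C, D}.
Row 5, column 3: eliminating its row and column leaves {C, E}.
Row 5, column 5: eliminating its row and column leaves {E}.
Row 6, column 4: eliminating its row and column leaves {F}.
Only one assignment across all blanks avoids any row or column repeat, giving 1 completion.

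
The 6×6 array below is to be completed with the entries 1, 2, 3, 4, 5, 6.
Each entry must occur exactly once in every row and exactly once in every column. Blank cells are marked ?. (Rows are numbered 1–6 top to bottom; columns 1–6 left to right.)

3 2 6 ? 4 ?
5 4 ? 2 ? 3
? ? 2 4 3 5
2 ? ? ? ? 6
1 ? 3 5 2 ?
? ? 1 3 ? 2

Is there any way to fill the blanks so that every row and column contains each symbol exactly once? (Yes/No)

No

Row 2, column 3: row 2 together with column 3 already contain {1, 2, 3, 4, 5, 6} — every symbol — so nothing can go there. The grid has no valid completion.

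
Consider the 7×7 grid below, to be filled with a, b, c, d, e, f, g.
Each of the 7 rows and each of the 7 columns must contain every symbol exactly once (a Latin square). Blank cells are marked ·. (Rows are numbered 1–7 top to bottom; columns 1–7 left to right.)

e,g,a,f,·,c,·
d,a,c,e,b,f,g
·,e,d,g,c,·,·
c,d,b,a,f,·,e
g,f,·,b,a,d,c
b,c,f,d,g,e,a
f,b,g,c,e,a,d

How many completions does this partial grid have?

Row 1, column 5: eliminating its row and column leaves {d}.
Row 1, column 7: eliminating its row and column leaves {b}.
Row 3, column 1: eliminating its row and column leaves {a}.
Row 3, column 6: eliminating its row and column leaves {b}.
Row 3, column 7: eliminating its row and column leaves {b, f}.
Row 4, column 6: eliminating its row and column leaves {g}.
Row 5, column 3: eliminating its row and column leaves {e}.
Only one assignment across all blanks avoids any row or column repeat, giving 1 completion.

1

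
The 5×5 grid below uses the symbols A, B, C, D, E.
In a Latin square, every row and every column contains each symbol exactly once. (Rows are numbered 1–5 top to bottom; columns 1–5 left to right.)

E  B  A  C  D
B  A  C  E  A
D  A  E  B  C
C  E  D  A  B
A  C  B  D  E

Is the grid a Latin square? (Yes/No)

Row 2 contains A twice (at columns 2 and 5), so it is not a permutation.

No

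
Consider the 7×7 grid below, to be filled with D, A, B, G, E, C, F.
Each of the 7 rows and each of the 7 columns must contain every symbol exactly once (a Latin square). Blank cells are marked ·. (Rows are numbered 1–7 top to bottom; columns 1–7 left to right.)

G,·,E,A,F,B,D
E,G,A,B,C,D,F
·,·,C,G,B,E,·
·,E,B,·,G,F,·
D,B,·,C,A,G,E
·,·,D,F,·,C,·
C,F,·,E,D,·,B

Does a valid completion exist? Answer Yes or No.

Yes

No row or column among the givens repeats a symbol, and propagating forced cells runs into no contradiction.
One valid completion exists (for instance, G C E A F B D / E G A B C D F / F D C G B E A / A E B D G F C / D B F C A G E / B A D F E C G / C F G E D A B).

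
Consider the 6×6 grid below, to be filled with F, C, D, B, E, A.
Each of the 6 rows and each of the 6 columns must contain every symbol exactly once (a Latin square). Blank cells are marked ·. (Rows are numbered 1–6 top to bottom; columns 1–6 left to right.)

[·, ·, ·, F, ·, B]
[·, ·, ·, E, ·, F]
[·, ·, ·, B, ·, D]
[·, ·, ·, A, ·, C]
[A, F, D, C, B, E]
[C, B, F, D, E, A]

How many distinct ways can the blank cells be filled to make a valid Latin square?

Row 1, column 1: eliminating its row and column leaves {D, E}.
Row 1, column 2: eliminating its row and column leaves {C, D, E, A}.
Row 1, column 3: eliminating its row and column leaves {C, E, A}.
Row 1, column 5: eliminating its row and column leaves {C, D, A}.
Row 2, column 1: eliminating its row and column leaves {D, B}.
Row 2, column 2: eliminating its row and column leaves {C, D, A}.
Row 2, column 3: eliminating its row and column leaves {C, B, A}.
Row 2, column 5: eliminating its row and column leaves {C, D, A}.
Row 3, column 1: eliminating its row and column leaves {F, E}.
Row 3, column 2: eliminating its row and column leaves {C, E, A}.
Row 3, column 3: eliminating its row and column leaves {C, E, A}.
Row 3, column 5: eliminating its row and column leaves {F, C, A}.
Row 4, column 1: eliminating its row and column leaves {F, D, B, E}.
Row 4, column 2: eliminating its row and column leaves {D, E}.
Row 4, column 3: eliminating its row and column leaves {B, E}.
Row 4, column 5: eliminating its row and column leaves {F, D}.
Enumerating the assignments across these blanks that avoid any row or column repeat gives 12 completions.

12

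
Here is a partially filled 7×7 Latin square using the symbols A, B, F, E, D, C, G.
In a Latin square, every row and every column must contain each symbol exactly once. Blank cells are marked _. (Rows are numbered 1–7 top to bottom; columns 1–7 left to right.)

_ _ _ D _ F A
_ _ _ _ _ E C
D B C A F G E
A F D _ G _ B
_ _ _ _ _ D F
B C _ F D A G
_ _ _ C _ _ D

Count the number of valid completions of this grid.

Row 1, column 1: eliminating its row and column leaves {E, C, G}.
Row 1, column 2: eliminating its row and column leaves {E, G}.
Row 1, column 3: eliminating its row and column leaves {B, E, G}.
Row 1, column 5: eliminating its row and column leaves {B, E, C}.
Row 2, column 1: eliminating its row and column leaves {F, G}.
Row 2, column 2: eliminating its row and column leaves {A, D, G}.
Row 2, column 3: eliminating its row and column leaves {A, B, F, G}.
Row 2, column 4: eliminating its row and column leaves {B, G}.
Row 2, column 5: eliminating its row and column leaves {A, B}.
Row 4, column 4: eliminating its row and column leaves {E}.
Row 4, column 6: eliminating its row and column leaves {C}.
Row 5, column 1: eliminating its row and column leaves {E, C, G}.
Row 5, column 2: eliminating its row and column leaves {A, E, G}.
Row 5, column 3: eliminating its row and column leaves {A, B, E, G}.
Row 5, column 4: eliminating its row and column leaves {B, E, G}.
Row 5, column 5: eliminating its row and column leaves {A, B, E, C}.
Row 6, column 3: eliminating its row and column leaves {E}.
Row 7, column 1: eliminating its row and column leaves {F, E, G}.
Row 7, column 2: eliminating its row and column leaves {A, E, G}.
Row 7, column 3: eliminating its row and column leaves {A, B, F, E, G}.
Row 7, column 5: eliminating its row and column leaves {A, B, E}.
Row 7, column 6: eliminating its row and column leaves {B}.
Enumerating the assignments across these blanks that avoid any row or column repeat gives 8 completions.

8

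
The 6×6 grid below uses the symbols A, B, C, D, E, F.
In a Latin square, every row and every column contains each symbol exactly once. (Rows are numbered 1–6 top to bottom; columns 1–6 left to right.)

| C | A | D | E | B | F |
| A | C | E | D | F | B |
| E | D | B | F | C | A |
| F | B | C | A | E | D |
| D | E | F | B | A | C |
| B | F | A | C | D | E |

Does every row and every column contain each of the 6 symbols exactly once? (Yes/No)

Each row is a permutation of the 6 symbols, and so is each column.

Yes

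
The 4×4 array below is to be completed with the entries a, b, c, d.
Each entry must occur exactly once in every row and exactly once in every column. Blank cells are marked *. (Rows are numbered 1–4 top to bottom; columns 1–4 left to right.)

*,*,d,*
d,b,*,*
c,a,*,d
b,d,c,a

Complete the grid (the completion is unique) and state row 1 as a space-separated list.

a c d b

Row 1, column 1: row 1 has {d} and column 1 has {b, c, d}, leaving only a.
Row 1, column 2: row 1 has {a, d} and column 2 has {a, b, d}, leaving only c.
Row 1, column 4: row 1 has {a, c, d} and column 4 has {a, d}, leaving only b.
So row 1 reads: a c d b.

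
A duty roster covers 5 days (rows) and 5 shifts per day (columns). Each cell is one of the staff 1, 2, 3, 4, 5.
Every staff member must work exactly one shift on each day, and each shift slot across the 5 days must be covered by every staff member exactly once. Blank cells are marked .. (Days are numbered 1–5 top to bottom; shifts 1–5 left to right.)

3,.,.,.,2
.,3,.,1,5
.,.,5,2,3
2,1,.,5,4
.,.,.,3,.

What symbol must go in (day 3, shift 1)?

Day 1, shift 4: day 1 has {2, 3} and shift 4 has {1, 2, 3, 5}, leaving only 4.
Day 1, shift 2: day 1 has {2, 3, 4} and shift 2 has {1, 3}, leaving only 5.
Day 1, shift 3: day 1 has {2, 3, 4, 5} and shift 3 has {5}, leaving only 1.
Day 2, shift 1: day 2 has {1, 3, 5} and shift 1 has {2, 3}, leaving only 4.
Day 3 already has {2, 3, 5} and shift 1 already has {2, 3, 4}, so day 3, shift 1 must be 1.

1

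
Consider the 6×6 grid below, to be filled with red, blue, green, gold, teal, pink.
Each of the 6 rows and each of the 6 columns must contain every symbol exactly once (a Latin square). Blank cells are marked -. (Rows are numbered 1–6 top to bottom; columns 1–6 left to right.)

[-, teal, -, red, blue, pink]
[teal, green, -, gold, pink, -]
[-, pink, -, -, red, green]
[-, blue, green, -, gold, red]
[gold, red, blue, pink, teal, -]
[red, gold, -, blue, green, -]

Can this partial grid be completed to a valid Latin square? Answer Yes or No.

No

Row 5, column 6: row 5 together with column 6 already contain {red, blue, green, gold, teal, pink} — every symbol — so nothing can go there. The grid has no valid completion.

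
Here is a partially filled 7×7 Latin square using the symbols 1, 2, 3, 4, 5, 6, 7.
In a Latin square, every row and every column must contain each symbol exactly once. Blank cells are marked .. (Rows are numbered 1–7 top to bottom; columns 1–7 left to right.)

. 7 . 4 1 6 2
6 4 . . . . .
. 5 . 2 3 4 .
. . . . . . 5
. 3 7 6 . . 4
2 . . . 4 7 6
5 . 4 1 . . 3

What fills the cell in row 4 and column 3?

1

Row 1, column 1: row 1 has {1, 2, 4, 6, 7} and column 1 has {2, 5, 6}, leaving only 3.
Row 1, column 3: row 1 has {1, 2, 3, 4, 6, 7} and column 3 has {4, 7}, leaving only 5.
Row 5, column 1: row 5 has {3, 4, 6, 7} and column 1 has {2, 3, 5, 6}, leaving only 1.
Row 3, column 1: row 3 has {2, 3, 4, 5} and column 1 has {1, 2, 3, 5, 6}, leaving only 7.
Row 3, column 7: row 3 has {2, 3, 4, 5, 7} and column 7 has {2, 3, 4, 5, 6}, leaving only 1.
Row 2, column 7: row 2 has {4, 6} and column 7 has {1, 2, 3, 4, 5, 6}, leaving only 7.
Row 3, column 3: row 3 has {1, 2, 3, 4, 5, 7} and column 3 has {4, 5, 7}, leaving only 6.
Row 4, column 1: row 4 has {5} and column 1 has {1, 2, 3, 5, 6, 7}, leaving only 4.
Row 6, column 2: row 6 has {2, 4, 6, 7} and column 2 has {3, 4, 5, 7}, leaving only 1.
Row 6, column 3: row 6 has {1, 2, 4, 6, 7} and column 3 has {4, 5, 6, 7}, leaving only 3.
Row 6, column 4: row 6 has {1, 2, 3, 4, 6, 7} and column 4 has {1, 2, 4, 6}, leaving only 5.
Row 2, column 4: row 2 has {4, 6, 7} and column 4 has {1, 2, 4, 5, 6}, leaving only 3.
Row 4, column 4: row 4 has {4, 5} and column 4 has {1, 2, 3, 4, 5, 6}, leaving only 7.
Row 7, column 6: row 7 has {1, 3, 4, 5} and column 6 has {4, 6, 7}, leaving only 2.
Row 5, column 6: row 5 has {1, 3, 4, 6, 7} and column 6 has {2, 4, 6, 7}, leaving only 5.
Row 2, column 6: row 2 has {3, 4, 6, 7} and column 6 has {2, 4, 5, 6, 7}, leaving only 1.
Row 2, column 3: row 2 has {1, 3, 4, 6, 7} and column 3 has {3, 4, 5, 6, 7}, leaving only 2.
Row 4 already has {4, 5, 7} and column 3 already has {2, 3, 4, 5, 6, 7}, so row 4, column 3 must be 1.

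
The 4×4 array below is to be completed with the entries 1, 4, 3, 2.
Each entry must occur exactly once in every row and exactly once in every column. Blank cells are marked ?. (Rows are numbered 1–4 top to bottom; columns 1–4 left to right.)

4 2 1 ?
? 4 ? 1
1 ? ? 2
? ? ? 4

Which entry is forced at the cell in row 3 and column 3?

4

Row 1, column 4: row 1 has {1, 4, 2} and column 4 has {1, 4, 2}, leaving only 3.
Row 3, column 2: row 3 has {1, 2} and column 2 has {4, 2}, leaving only 3.
Row 3 already has {1, 3, 2} and column 3 already has {1}, so row 3, column 3 must be 4.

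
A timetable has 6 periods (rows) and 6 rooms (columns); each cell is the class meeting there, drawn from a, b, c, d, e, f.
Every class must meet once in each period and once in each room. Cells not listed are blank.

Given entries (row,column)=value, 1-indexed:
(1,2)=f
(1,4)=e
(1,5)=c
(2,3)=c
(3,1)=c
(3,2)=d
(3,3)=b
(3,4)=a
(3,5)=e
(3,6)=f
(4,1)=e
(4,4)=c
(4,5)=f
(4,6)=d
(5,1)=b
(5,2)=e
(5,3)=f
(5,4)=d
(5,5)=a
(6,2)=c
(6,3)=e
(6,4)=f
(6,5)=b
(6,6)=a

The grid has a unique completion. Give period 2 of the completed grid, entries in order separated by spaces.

Period 2, room 4: period 2 has {c} and room 4 has {a, c, d, e, f}, leaving only b.
Period 2, room 2: period 2 has {b, c} and room 2 has {c, d, e, f}, leaving only a.
Period 2, room 5: period 2 has {a, b, c} and room 5 has {a, b, c, e, f}, leaving only d.
Period 2, room 1: period 2 has {a, b, c, d} and room 1 has {b, c, e}, leaving only f.
Period 2, room 6: period 2 has {a, b, c, d, f} and room 6 has {a, d, f}, leaving only e.
So period 2 reads: f a c b d e.

f a c b d e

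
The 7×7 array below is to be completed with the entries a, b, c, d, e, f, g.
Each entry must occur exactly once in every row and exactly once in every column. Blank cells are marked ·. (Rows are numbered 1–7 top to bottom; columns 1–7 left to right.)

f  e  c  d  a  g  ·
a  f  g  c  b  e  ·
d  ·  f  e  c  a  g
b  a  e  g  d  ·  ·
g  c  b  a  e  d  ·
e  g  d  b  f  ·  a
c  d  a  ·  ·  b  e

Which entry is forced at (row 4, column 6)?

f

Row 1, column 7: row 1 has {a, c, d, e, f, g} and column 7 has {a, e, g}, leaving only b.
Row 2, column 7: row 2 has {a, b, c, e, f, g} and column 7 has {a, b, e, g}, leaving only d.
Row 3, column 2: row 3 has {a, c, d, e, f, g} and column 2 has {a, c, d, e, f, g}, leaving only b.
Row 5, column 7: row 5 has {a, b, c, d, e, g} and column 7 has {a, b, d, e, g}, leaving only f.
Row 4, column 7: row 4 has {a, b, d, e, g} and column 7 has {a, b, d, e, f, g}, leaving only c.
Row 4 already has {a, b, c, d, e, g} and column 6 already has {a, b, d, e, g}, so row 4, column 6 must be f.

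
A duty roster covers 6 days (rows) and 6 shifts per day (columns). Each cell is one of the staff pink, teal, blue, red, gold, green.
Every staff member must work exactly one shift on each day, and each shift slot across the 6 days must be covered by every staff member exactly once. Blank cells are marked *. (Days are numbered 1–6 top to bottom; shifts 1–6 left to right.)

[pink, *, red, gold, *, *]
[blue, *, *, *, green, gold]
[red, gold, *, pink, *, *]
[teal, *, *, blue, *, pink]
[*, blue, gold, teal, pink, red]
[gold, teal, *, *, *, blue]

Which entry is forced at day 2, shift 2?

pink

Day 1, shift 2: day 1 has {pink, red, gold} and shift 2 has {teal, blue, gold}, leaving only green.
Day 1, shift 6: day 1 has {pink, red, gold, green} and shift 6 has {pink, blue, red, gold}, leaving only teal.
Day 1, shift 5: day 1 has {pink, teal, red, gold, green} and shift 5 has {pink, green}, leaving only blue.
Day 2, shift 4: day 2 has {blue, gold, green} and shift 4 has {pink, teal, blue, gold}, leaving only red.
Day 2 already has {blue, red, gold, green} and shift 2 already has {teal, blue, gold, green}, so day 2, shift 2 must be pink.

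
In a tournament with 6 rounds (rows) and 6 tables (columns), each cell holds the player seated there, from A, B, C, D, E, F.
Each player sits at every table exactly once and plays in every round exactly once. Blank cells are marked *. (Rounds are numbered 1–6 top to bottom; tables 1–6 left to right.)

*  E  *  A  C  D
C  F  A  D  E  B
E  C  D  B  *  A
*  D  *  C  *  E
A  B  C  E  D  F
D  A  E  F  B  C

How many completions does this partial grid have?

2

Round 1, table 1: eliminating its round and table leaves {B, F}.
Round 1, table 3: eliminating its round and table leaves {B, F}.
Round 3, table 5: eliminating its round and table leaves {F}.
Round 4, table 1: eliminating its round and table leaves {B, F}.
Round 4, table 3: eliminating its round and table leaves {B, F}.
Round 4, table 5: eliminating its round and table leaves {A, F}.
Enumerating the assignments across these blanks that avoid any round or table repeat gives 2 completions.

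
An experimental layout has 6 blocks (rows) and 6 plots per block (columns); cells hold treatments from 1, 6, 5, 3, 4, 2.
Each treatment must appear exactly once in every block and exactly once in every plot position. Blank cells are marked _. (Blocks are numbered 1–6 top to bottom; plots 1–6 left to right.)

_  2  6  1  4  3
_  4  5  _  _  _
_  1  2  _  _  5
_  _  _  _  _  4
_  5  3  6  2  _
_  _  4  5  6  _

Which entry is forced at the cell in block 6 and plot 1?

1

Block 1, plot 1: block 1 has {1, 6, 3, 4, 2} and plot 1 has {}, leaving only 5.
Block 3, plot 5: block 3 has {1, 5, 2} and plot 5 has {6, 4, 2}, leaving only 3.
Block 2, plot 5: block 2 has {5, 4} and plot 5 has {6, 3, 4, 2}, leaving only 1.
Block 3, plot 4: block 3 has {1, 5, 3, 2} and plot 4 has {1, 6, 5}, leaving only 4.
Block 3, plot 1: block 3 has {1, 5, 3, 4, 2} and plot 1 has {5}, leaving only 6.
Block 4, plot 3: block 4 has {4} and plot 3 has {6, 5, 3, 4, 2}, leaving only 1.
Block 4, plot 5: block 4 has {1, 4} and plot 5 has {1, 6, 3, 4, 2}, leaving only 5.
Block 5, plot 6: block 5 has {6, 5, 3, 2} and plot 6 has {5, 3, 4}, leaving only 1.
Block 5, plot 1: block 5 has {1, 6, 5, 3, 2} and plot 1 has {6, 5}, leaving only 4.
Block 6, plot 2: block 6 has {6, 5, 4} and plot 2 has {1, 5, 4, 2}, leaving only 3.
Block 4, plot 2: block 4 has {1, 5, 4} and plot 2 has {1, 5, 3, 4, 2}, leaving only 6.
Block 6, plot 6: block 6 has {6, 5, 3, 4} and plot 6 has {1, 5, 3, 4}, leaving only 2.
Block 6 already has {6, 5, 3, 4, 2} and plot 1 already has {6, 5, 4}, so block 6, plot 1 must be 1.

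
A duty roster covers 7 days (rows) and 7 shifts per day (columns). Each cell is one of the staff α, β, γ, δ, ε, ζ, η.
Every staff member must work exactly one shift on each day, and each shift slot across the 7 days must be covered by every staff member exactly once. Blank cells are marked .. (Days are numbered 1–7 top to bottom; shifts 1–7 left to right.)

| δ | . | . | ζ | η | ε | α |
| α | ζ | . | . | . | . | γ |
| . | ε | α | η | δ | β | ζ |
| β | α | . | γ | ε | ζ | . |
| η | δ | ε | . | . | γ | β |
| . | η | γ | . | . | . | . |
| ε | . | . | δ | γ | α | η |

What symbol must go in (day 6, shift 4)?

Day 1, shift 3: day 1 has {α, δ, ε, ζ, η} and shift 3 has {α, γ, ε}, leaving only β.
Day 1, shift 2: day 1 has {α, β, δ, ε, ζ, η} and shift 2 has {α, δ, ε, ζ, η}, leaving only γ.
Day 2, shift 5: day 2 has {α, γ, ζ} and shift 5 has {γ, δ, ε, η}, leaving only β.
Day 2, shift 4: day 2 has {α, β, γ, ζ} and shift 4 has {γ, δ, ζ, η}, leaving only ε.
Day 3, shift 1: day 3 has {α, β, δ, ε, ζ, η} and shift 1 has {α, β, δ, ε, η}, leaving only γ.
Day 4, shift 7: day 4 has {α, β, γ, ε, ζ} and shift 7 has {α, β, γ, ζ, η}, leaving only δ.
Day 4, shift 3: day 4 has {α, β, γ, δ, ε, ζ} and shift 3 has {α, β, γ, ε}, leaving only η.
Day 2, shift 3: day 2 has {α, β, γ, ε, ζ} and shift 3 has {α, β, γ, ε, η}, leaving only δ.
Day 2, shift 6: day 2 has {α, β, γ, δ, ε, ζ} and shift 6 has {α, β, γ, ε, ζ}, leaving only η.
Day 5, shift 4: day 5 has {β, γ, δ, ε, η} and shift 4 has {γ, δ, ε, ζ, η}, leaving only α.
Day 6 already has {γ, η} and shift 4 already has {α, γ, δ, ε, ζ, η}, so day 6, shift 4 must be β.

β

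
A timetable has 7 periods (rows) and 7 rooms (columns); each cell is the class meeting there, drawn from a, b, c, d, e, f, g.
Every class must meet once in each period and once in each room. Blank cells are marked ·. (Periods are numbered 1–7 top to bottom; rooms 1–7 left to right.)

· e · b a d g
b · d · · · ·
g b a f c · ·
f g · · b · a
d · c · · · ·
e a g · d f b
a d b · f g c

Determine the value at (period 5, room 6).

Period 1, room 1: period 1 has {a, b, d, e, g} and room 1 has {a, b, d, e, f, g}, leaving only c.
Period 1, room 3: period 1 has {a, b, c, d, e, g} and room 3 has {a, b, c, d, g}, leaving only f.
Period 3, room 6: period 3 has {a, b, c, f, g} and room 6 has {d, f, g}, leaving only e.
Period 3, room 7: period 3 has {a, b, c, e, f, g} and room 7 has {a, b, c, g}, leaving only d.
Period 4, room 3: period 4 has {a, b, f, g} and room 3 has {a, b, c, d, f, g}, leaving only e.
Period 4, room 6: period 4 has {a, b, e, f, g} and room 6 has {d, e, f, g}, leaving only c.
Period 2, room 6: period 2 has {b, d} and room 6 has {c, d, e, f, g}, leaving only a.
Period 5 already has {c, d} and room 6 already has {a, c, d, e, f, g}, so period 5, room 6 must be b.

b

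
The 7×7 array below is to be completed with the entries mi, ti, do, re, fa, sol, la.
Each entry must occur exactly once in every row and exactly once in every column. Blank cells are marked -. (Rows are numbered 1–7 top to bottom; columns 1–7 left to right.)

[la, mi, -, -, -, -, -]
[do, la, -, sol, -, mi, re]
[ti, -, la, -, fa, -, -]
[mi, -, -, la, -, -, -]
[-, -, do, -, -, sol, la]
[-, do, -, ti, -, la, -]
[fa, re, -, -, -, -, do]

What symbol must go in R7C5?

la

Row 2, column 5: row 2 has {mi, do, re, sol, la} and column 5 has {fa}, leaving only ti.
Row 2, column 3: row 2 has {mi, ti, do, re, sol, la} and column 3 has {do, la}, leaving only fa.
Row 3, column 2: row 3 has {ti, fa, la} and column 2 has {mi, do, re, la}, leaving only sol.
Row 3, column 7: row 3 has {ti, fa, sol, la} and column 7 has {do, re, la}, leaving only mi.
Row 5, column 1: row 5 has {do, sol, la} and column 1 has {mi, ti, do, fa, la}, leaving only re.
Row 5, column 5: row 5 has {do, re, sol, la} and column 5 has {ti, fa}, leaving only mi.
Row 5, column 4: row 5 has {mi, do, re, sol, la} and column 4 has {ti, sol, la}, leaving only fa.
Row 5, column 2: row 5 has {mi, do, re, fa, sol, la} and column 2 has {mi, do, re, sol, la}, leaving only ti.
Row 4, column 2: row 4 has {mi, la} and column 2 has {mi, ti, do, re, sol, la}, leaving only fa.
Row 6, column 1: row 6 has {ti, do, la} and column 1 has {mi, ti, do, re, fa, la}, leaving only sol.
Row 6, column 5: row 6 has {ti, do, sol, la} and column 5 has {mi, ti, fa}, leaving only re.
Row 6, column 3: row 6 has {ti, do, re, sol, la} and column 3 has {do, fa, la}, leaving only mi.
Row 6, column 7: row 6 has {mi, ti, do, re, sol, la} and column 7 has {mi, do, re, la}, leaving only fa.
Row 7, column 4: row 7 has {do, re, fa} and column 4 has {ti, fa, sol, la}, leaving only mi.
Row 7, column 6: row 7 has {mi, do, re, fa} and column 6 has {mi, sol, la}, leaving only ti.
Row 7, column 3: row 7 has {mi, ti, do, re, fa} and column 3 has {mi, do, fa, la}, leaving only sol.
Row 7 already has {mi, ti, do, re, fa, sol} and column 5 already has {mi, ti, re, fa}, so row 7, column 5 must be la.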